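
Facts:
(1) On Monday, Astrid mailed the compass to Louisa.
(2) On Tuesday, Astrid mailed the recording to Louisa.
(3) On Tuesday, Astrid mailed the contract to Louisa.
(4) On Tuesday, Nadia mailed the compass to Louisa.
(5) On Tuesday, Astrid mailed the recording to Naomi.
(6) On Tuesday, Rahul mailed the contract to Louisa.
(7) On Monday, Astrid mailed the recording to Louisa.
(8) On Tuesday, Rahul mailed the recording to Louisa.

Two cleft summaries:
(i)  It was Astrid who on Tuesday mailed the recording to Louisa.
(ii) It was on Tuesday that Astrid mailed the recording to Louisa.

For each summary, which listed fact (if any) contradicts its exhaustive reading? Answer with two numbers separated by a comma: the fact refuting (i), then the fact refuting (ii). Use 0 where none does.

8, 7

(i): focus "Astrid". Looking for the recording as thing and Louisa as recipient and on Tuesday as setting with some other agent — fact (8) has Rahul there. Refuted.
(ii): focus "on Tuesday". Looking for Astrid as agent and the recording as thing and Louisa as recipient with some other setting — fact (7) has on Monday there. Refuted.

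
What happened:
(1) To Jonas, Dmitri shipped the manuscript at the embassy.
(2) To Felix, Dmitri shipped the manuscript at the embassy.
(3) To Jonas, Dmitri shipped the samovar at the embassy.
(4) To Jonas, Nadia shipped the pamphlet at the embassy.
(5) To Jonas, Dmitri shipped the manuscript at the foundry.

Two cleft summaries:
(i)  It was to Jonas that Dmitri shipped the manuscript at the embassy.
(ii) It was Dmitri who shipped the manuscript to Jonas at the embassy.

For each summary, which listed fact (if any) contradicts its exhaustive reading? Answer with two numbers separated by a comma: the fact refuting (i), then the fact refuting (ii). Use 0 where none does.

2, 0

Summary (i) focuses "Jonas" (the recipient); background Dmitri as agent and the manuscript as thing and at the embassy as setting. Fact (2) matches that background with recipient = Felix — refutes (i).
Summary (ii) focuses "Dmitri" (the agent); background the manuscript as thing and Jonas as recipient and at the embassy as setting. No fact matches that background with a different agent, so 0.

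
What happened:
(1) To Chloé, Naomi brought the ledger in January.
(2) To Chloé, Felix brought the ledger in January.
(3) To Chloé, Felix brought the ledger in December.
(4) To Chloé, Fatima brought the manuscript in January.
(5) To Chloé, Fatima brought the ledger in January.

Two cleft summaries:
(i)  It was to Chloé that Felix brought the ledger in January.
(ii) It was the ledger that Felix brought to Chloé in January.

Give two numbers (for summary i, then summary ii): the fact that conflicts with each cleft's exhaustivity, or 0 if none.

Summary (i) focuses "Chloé" (the recipient); background same agent, thing, setting (Felix / the ledger / in January). No fact matches that background with a different recipient, so 0.
Summary (ii) focuses "the ledger" (the thing); background same agent, recipient, setting (Felix / Chloé / in January). No fact matches that background with a different thing, so 0.

0, 0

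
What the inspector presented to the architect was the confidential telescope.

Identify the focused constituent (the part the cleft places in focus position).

the confidential telescope

In a pseudo-cleft "What ... was X", the post-copular constituent X is the focus.
Here the focus is "the confidential telescope". The backgrounded (presupposed) material includes "the inspector" and "to the architect".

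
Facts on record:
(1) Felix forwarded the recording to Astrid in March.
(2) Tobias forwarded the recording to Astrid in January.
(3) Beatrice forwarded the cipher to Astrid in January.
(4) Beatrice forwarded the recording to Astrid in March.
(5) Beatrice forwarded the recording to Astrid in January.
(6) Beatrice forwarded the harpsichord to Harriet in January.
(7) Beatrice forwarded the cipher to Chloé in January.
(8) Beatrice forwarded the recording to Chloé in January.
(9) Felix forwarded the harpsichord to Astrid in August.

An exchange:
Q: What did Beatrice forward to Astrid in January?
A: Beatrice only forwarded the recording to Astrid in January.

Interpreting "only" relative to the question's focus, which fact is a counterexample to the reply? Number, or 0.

The question "What did ...?" targets the thing, so in the reply the focus falls on "the recording".
So "only" ranges over things; the rest (agent = Beatrice, recipient = Astrid, setting = in January) is presupposed.
Fact (3) shares the background with a different thing (the cipher) — counterexample.
(Fact (4) would refute a reading with focus on the setting — but that is not what the question asks.)

3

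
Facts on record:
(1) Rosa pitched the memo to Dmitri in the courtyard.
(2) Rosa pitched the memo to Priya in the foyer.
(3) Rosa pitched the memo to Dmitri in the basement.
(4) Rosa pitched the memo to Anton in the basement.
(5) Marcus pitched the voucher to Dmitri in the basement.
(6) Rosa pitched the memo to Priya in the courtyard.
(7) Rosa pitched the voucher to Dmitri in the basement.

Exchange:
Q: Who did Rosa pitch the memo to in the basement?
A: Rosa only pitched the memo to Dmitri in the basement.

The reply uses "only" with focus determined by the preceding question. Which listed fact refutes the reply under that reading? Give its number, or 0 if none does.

4

The question "Who did ... to ...?" targets the recipient, so in the reply the focus falls on "Dmitri".
"Only" then excludes alternative recipients while the background — same agent, thing, setting (Rosa / the memo / in the basement) — is held fixed.
Fact (4) shares the background with a different recipient (Anton) — counterexample.
(Fact (1) would refute a reading with focus on the setting — but that is not what the question asks.)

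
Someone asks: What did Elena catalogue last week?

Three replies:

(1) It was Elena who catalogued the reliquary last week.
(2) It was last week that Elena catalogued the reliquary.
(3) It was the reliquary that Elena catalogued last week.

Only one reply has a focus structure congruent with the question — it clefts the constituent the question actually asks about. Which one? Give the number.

The question word "what" targets the direct object.
Option (1) clefts "Elena" — the subject (agent), not what was asked.
Option (2) clefts "last week" — the time, not what was asked.
Option (3) clefts "the reliquary" — that matches what the question asks about.
So the congruent reply is (3).

3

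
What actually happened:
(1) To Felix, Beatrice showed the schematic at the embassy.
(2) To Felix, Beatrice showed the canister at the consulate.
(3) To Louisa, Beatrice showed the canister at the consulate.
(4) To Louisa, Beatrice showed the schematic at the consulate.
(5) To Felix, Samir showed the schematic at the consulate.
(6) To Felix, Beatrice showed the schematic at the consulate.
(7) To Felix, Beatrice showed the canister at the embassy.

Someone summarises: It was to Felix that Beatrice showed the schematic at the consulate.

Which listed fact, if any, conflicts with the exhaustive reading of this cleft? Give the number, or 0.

The cleft puts "Felix" in focus and presupposes the open proposition with same agent, thing, setting (Beatrice / the schematic / at the consulate).
The exhaustive reading says no other recipient fits that background.
Fact (4) shares the background but with recipient = Louisa; exhaustivity is violated.

4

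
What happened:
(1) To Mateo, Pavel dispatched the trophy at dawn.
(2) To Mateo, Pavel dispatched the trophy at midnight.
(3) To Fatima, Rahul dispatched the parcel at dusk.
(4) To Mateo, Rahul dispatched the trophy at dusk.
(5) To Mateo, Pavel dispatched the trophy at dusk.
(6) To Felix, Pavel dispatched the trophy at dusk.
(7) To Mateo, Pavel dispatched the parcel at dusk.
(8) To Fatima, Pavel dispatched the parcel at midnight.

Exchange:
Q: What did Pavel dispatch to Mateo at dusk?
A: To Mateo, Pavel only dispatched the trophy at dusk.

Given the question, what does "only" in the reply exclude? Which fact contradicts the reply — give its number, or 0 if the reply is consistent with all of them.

The question "What did ...?" targets the thing, so in the reply the focus falls on "the trophy".
So "only" ranges over things; the rest (same agent, recipient, setting (Pavel / Mateo / at dusk)) is presupposed.
Fact (7) keeps same agent, recipient, setting (Pavel / Mateo / at dusk) but has thing = the parcel; that refutes the reply.
(Fact (1) would refute a reading with focus on the setting — but that is not what the question asks.)

7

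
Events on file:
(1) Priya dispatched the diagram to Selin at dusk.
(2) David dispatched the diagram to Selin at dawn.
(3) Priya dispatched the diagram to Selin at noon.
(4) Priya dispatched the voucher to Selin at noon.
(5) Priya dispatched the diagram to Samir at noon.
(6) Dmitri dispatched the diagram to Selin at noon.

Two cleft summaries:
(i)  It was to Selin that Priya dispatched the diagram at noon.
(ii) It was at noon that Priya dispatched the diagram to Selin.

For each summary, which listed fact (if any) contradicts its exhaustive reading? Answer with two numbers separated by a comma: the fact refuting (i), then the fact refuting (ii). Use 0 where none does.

5, 1

Summary (i) focuses "Selin" (the recipient); background same agent, thing, setting (Priya / the diagram / at noon). Fact (5) matches that background with recipient = Samir — refutes (i).
Summary (ii) focuses "at noon" (the setting); background same agent, thing, recipient (Priya / the diagram / Selin). Fact (1) matches that background with setting = at dusk — refutes (ii).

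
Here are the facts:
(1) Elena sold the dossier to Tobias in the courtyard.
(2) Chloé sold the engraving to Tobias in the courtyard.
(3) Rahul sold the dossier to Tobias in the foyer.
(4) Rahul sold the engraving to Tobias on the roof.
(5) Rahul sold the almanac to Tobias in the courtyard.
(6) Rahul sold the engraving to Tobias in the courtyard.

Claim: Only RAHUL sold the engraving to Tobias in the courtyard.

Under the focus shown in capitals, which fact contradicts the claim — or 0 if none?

2

Focus (in capitals) is "Rahul" — the agent. "Only" excludes alternative agents while holding fixed the engraving as thing and Tobias as recipient and in the courtyard as setting.
Fact (2) shares the background but differs in agent (Chloé) — a counterexample.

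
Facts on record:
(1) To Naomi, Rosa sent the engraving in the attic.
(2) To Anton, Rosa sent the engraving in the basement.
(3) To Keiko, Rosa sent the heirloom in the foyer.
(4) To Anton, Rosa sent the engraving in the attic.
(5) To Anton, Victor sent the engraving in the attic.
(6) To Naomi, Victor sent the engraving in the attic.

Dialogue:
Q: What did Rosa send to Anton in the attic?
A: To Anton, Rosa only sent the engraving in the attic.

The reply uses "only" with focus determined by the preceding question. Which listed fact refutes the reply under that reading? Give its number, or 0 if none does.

The question "What did ...?" targets the thing, so in the reply the focus falls on "the engraving".
So "only" ranges over things; the rest (Rosa as agent and Anton as recipient and in the attic as setting) is presupposed.
No listed fact shares that background with another thing. Nothing contradicts the reply.
(Fact (2) would refute a reading with focus on the setting — but that is not what the question asks.)

0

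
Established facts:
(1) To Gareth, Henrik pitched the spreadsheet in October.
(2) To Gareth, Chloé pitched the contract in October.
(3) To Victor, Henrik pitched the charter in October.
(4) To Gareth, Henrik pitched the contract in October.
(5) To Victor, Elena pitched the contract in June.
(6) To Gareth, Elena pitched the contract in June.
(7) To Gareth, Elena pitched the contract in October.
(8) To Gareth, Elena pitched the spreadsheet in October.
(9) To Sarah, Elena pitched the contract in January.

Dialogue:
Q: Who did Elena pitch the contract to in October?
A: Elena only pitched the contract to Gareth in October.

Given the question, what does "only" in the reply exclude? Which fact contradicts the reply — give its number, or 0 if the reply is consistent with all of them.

0

Answering "Who did ... to ...?" puts focus on the recipient — here, "Gareth".
"Only" then excludes alternative recipients while the background — agent = Elena, thing = the contract, setting = in October — is held fixed.
No fact keeps agent = Elena, thing = the contract, setting = in October while changing the recipient; every other fact differs on something backgrounded. The reply stands.
(Fact (6) would refute a reading with focus on the setting — but that is not what the question asks.)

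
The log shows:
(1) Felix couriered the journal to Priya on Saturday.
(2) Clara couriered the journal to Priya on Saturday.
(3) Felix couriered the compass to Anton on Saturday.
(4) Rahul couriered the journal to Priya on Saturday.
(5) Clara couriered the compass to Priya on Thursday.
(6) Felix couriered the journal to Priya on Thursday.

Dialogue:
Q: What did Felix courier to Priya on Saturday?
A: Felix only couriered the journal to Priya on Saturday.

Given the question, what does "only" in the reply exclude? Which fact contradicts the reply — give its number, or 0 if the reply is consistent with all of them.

0

Answering "What did ...?" puts focus on the thing — here, "the journal".
So "only" ranges over things; the rest (Felix as agent and Priya as recipient and on Saturday as setting) is presupposed.
No fact keeps Felix as agent and Priya as recipient and on Saturday as setting while changing the thing; every other fact differs on something backgrounded. The reply stands.
(Fact (6) would refute a reading with focus on the setting — but that is not what the question asks.)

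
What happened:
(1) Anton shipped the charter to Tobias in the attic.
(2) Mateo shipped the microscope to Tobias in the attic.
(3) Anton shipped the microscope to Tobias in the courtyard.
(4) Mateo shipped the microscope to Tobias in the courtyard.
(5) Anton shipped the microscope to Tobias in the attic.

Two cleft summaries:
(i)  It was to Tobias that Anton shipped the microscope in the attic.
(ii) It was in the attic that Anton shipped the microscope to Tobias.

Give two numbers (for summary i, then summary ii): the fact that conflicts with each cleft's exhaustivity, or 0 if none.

0, 3

(i): focus "Tobias". No fact shares same agent, thing, setting (Anton / the microscope / in the attic) with a different recipient. 0.
(ii): focus "in the attic". Looking for same agent, thing, recipient (Anton / the microscope / Tobias) with some other setting — fact (3) has in the courtyard there. Refuted.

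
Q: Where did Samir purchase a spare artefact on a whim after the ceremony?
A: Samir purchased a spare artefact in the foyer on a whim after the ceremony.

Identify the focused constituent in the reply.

in the foyer

The wh-word "where" asks about the location.
In the answer, "Samir", "a spare artefact", "after the ceremony" and "on a whim" are given — repeated from the question.
The constituent filling the location gap is "in the foyer"; that is the focus and would carry nuclear stress.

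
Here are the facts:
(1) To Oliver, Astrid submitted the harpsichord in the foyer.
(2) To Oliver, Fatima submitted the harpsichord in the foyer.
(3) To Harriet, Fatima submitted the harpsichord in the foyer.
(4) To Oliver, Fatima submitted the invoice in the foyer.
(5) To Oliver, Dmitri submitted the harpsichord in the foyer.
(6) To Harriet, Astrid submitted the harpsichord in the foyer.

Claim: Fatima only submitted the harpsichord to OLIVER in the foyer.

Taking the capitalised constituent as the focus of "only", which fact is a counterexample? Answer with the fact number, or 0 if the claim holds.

3

The capitals mark "Oliver" as focus. So "only" rules out other recipients, with the rest (agent = Fatima, thing = the harpsichord, setting = in the foyer) as background.
Fact (3) shares the background but differs in recipient (Harriet) — a counterexample.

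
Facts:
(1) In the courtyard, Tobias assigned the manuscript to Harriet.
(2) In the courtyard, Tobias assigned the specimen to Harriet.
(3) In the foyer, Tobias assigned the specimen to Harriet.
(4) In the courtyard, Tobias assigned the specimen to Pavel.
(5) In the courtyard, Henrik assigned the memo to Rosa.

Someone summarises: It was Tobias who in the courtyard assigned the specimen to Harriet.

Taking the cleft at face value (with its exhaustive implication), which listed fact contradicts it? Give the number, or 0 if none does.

Focus of the cleft: "Tobias" (the agent). Presupposed background: same thing, recipient, setting (the specimen / Harriet / in the courtyard).
Exhaustivity: Tobias is the only agent satisfying that background.
Every other fact differs from the presupposition on some backgrounded slot, so none challenges the exhaustivity.

0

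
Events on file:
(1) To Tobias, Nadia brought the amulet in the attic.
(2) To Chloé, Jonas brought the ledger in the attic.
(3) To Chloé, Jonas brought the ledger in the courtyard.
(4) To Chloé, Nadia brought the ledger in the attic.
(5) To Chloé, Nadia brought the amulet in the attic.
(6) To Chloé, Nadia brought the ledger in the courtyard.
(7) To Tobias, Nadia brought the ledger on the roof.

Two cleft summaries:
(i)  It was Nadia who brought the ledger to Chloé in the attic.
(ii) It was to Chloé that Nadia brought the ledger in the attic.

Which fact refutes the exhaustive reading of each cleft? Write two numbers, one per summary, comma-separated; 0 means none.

2, 0

Summary (i) focuses "Nadia" (the agent); background thing = the ledger, recipient = Chloé, setting = in the attic. Fact (2) matches that background with agent = Jonas — refutes (i).
Summary (ii) focuses "Chloé" (the recipient); background agent = Nadia, thing = the ledger, setting = in the attic. No fact matches that background with a different recipient, so 0.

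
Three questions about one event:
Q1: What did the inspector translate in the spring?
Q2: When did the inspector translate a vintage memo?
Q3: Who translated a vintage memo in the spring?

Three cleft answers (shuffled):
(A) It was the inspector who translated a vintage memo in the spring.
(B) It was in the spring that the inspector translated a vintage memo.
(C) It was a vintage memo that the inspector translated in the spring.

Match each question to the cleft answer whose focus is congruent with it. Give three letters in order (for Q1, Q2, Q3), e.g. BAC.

CBA

Q1 asks about the direct object; cleft (C) focuses "a vintage memo", which is the direct object — so Q1 → C.
Q2 asks about the time; cleft (B) focuses "in the spring", which is the time — so Q2 → B.
Q3 asks about the subject (agent); cleft (A) focuses "the inspector", which is the subject (agent) — so Q3 → A.
Mapping: Q1→C, Q2→B, Q3→A.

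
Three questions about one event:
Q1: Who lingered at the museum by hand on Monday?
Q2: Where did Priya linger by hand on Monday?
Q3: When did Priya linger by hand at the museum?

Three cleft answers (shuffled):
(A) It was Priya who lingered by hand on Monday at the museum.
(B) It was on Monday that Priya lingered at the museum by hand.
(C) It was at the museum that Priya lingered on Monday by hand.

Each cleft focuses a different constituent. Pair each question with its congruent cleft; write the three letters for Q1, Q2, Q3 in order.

Q1 asks about the subject (agent); cleft (A) focuses "Priya", which is the subject (agent) — so Q1 → A.
Q2 asks about the location; cleft (C) focuses "at the museum", which is the location — so Q2 → C.
Q3 asks about the time; cleft (B) focuses "on Monday", which is the time — so Q3 → B.
Mapping: Q1→A, Q2→C, Q3→B.

ACB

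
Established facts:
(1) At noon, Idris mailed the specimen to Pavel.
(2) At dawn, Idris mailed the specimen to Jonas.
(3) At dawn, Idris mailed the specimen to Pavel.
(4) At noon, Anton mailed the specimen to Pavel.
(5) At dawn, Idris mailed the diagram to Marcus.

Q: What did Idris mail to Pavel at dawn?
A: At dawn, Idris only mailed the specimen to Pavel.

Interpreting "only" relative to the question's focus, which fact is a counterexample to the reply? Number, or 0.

The question "What did ...?" targets the thing, so in the reply the focus falls on "the specimen".
So "only" ranges over things; the rest (agent = Idris, recipient = Pavel, setting = at dawn) is presupposed.
No listed fact shares that background with another thing. Nothing contradicts the reply.
(Fact (1) would refute a reading with focus on the setting — but that is not what the question asks.)

0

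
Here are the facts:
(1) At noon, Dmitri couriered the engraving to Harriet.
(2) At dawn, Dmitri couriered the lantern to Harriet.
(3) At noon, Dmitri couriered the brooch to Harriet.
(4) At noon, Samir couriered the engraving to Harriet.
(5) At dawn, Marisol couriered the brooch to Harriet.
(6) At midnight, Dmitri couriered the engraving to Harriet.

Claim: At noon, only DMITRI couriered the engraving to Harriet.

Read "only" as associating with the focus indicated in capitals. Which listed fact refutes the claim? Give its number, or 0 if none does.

4

The capitals mark "Dmitri" as focus. So "only" rules out other agents, with the rest (same thing, recipient, setting (the engraving / Harriet / at noon)) as background.
Fact (4) shares the background but differs in agent (Samir) — a counterexample.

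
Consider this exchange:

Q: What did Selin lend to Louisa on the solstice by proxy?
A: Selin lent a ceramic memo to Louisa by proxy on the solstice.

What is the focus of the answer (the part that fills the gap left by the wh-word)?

a ceramic memo

The wh-word "what" asks about the direct object.
In the answer, "Selin", "to Louisa", "by proxy" and "on the solstice" are given — repeated from the question.
The constituent filling the direct object gap is "a ceramic memo"; that is the focus and would carry nuclear stress.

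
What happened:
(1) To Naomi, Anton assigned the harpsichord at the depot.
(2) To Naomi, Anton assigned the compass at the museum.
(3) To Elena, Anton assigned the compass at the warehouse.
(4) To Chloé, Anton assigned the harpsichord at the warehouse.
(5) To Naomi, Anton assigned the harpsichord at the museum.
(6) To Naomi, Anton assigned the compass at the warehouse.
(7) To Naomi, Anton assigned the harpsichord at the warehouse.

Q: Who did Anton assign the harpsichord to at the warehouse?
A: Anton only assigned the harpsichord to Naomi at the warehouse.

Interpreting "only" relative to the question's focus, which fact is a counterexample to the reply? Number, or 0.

4

Answering "Who did ... to ...?" puts focus on the recipient — here, "Naomi".
So "only" ranges over recipients; the rest (Anton as agent and the harpsichord as thing and at the warehouse as setting) is presupposed.
Fact (4) shares the background with a different recipient (Chloé) — counterexample.
(Fact (1) would refute a reading with focus on the setting — but that is not what the question asks.)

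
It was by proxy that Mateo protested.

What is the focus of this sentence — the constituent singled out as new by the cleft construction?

In an it-cleft "It was X that/who ...", the clefted constituent X is the focus; the that/who-clause expresses the presupposed open proposition.
Here the focus is "by proxy". The backgrounded (presupposed) material includes "Mateo".

by proxy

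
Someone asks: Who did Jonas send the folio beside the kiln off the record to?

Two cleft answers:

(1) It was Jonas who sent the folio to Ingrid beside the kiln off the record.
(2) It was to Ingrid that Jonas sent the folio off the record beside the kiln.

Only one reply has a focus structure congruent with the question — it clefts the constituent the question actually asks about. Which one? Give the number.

2

The question word "who" targets the recipient.
Option (1) clefts "Jonas" — the subject (agent), not what was asked.
Option (2) clefts "to Ingrid" — that matches what the question asks about.
So the congruent reply is (2).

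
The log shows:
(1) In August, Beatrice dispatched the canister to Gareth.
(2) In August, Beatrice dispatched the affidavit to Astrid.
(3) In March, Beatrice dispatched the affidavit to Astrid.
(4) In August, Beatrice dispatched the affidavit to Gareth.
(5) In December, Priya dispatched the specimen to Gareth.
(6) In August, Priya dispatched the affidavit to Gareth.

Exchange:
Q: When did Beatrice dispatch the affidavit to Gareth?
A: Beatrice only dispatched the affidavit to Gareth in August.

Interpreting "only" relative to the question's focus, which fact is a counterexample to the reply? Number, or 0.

0

Answering "When did ...?" puts focus on the setting — here, "in August".
"Only" then excludes alternative settings while the background — agent = Beatrice, thing = the affidavit, recipient = Gareth — is held fixed.
No fact keeps agent = Beatrice, thing = the affidavit, recipient = Gareth while changing the setting; every other fact differs on something backgrounded. The reply stands.
(Fact (2) would refute a reading with focus on the recipient — but that is not what the question asks.)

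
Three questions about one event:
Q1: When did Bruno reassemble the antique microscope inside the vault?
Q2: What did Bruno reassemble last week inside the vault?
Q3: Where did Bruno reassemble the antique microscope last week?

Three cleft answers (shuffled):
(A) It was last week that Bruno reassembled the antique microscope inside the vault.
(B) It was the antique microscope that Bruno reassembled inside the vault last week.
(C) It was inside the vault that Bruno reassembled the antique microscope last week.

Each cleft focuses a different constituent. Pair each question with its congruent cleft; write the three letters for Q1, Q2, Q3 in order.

Q1 asks about the time; cleft (A) focuses "last week", which is the time — so Q1 → A.
Q2 asks about the direct object; cleft (B) focuses "the antique microscope", which is the direct object — so Q2 → B.
Q3 asks about the location; cleft (C) focuses "inside the vault", which is the location — so Q3 → C.
Mapping: Q1→A, Q2→B, Q3→C.

ABC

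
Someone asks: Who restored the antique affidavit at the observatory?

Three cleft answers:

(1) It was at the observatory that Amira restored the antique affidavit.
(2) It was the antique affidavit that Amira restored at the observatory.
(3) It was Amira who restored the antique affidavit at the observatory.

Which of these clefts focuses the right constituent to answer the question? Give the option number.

The question word "who" targets the subject (agent).
Option (1) clefts "at the observatory" — the location, not what was asked.
Option (2) clefts "the antique affidavit" — the direct object, not what was asked.
Option (3) clefts "Amira" — that matches what the question asks about.
So the congruent reply is (3).

3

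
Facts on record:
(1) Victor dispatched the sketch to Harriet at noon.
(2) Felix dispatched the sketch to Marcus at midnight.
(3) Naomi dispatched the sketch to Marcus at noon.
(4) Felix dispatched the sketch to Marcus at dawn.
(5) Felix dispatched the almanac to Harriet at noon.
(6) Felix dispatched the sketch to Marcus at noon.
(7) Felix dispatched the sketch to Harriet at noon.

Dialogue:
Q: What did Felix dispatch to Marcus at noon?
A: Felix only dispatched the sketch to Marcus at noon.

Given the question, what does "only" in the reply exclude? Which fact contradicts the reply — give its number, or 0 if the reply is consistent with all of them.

The question "What did ...?" targets the thing, so in the reply the focus falls on "the sketch".
So "only" ranges over things; the rest (agent = Felix, recipient = Marcus, setting = at noon) is presupposed.
No fact keeps agent = Felix, recipient = Marcus, setting = at noon while changing the thing; every other fact differs on something backgrounded. The reply stands.
(Fact (7) would refute a reading with focus on the recipient — but that is not what the question asks.)

0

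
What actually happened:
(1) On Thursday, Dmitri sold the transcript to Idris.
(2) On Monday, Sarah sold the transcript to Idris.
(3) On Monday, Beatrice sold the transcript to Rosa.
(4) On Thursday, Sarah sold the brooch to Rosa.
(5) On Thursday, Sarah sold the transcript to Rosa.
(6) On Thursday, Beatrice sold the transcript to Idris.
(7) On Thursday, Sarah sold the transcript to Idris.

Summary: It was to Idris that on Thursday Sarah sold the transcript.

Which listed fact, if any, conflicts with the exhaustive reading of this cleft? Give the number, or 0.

5

The cleft puts "Idris" in focus and presupposes the open proposition with Sarah as agent and the transcript as thing and on Thursday as setting.
Exhaustivity: Idris is the only recipient satisfying that background.
Fact (5) shares the background but with recipient = Rosa; exhaustivity is violated.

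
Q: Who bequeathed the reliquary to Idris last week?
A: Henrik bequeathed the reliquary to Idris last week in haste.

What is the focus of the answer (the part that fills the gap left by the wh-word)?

Henrik

The wh-word "who" asks about the subject (agent).
In the answer, "the reliquary", "to Idris" and "last week" are given — repeated from the question.
"in haste" is also new, but it specifies the manner, which is not what the question asks about — so it is not the focus.
The constituent filling the subject (agent) gap is "Henrik"; that is the focus.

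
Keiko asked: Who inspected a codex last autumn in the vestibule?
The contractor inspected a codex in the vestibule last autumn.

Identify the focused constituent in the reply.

The wh-word "who" asks about the subject (agent).
In the answer, "a codex", "in the vestibule" and "last autumn" are given — repeated from the question.
The constituent filling the subject (agent) gap is "the contractor"; that is the focus and would carry nuclear stress.

the contractor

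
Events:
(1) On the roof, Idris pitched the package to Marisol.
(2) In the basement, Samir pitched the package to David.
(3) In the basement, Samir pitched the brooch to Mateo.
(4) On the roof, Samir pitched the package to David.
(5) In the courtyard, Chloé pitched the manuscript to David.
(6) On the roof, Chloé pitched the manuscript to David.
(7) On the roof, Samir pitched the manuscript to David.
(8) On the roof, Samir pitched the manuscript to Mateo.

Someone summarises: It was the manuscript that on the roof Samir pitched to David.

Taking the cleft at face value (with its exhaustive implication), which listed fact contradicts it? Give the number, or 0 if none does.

4

The cleft puts "the manuscript" in focus and presupposes the open proposition with same agent, recipient, setting (Samir / David / on the roof).
Exhaustivity: the manuscript is the only thing satisfying that background.
Fact (4) shares the background but with thing = the package; exhaustivity is violated.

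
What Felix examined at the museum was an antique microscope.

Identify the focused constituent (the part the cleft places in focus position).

an antique microscope

In a pseudo-cleft "What ... was X", the post-copular constituent X is the focus.
Here the focus is "an antique microscope". The backgrounded (presupposed) material includes "Felix" and "at the museum".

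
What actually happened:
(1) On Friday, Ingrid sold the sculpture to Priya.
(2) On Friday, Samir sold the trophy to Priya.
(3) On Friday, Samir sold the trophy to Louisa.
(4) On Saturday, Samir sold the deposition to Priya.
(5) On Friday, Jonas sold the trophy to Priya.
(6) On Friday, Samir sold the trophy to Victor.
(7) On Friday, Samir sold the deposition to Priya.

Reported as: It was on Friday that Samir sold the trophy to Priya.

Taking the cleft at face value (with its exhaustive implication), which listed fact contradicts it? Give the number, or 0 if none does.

0

Focus of the cleft: "on Friday" (the setting). Presupposed background: Samir as agent and the trophy as thing and Priya as recipient.
Exhaustivity: on Friday is the only setting satisfying that background.
No listed fact matches the background with a different setting. Exhaustivity holds.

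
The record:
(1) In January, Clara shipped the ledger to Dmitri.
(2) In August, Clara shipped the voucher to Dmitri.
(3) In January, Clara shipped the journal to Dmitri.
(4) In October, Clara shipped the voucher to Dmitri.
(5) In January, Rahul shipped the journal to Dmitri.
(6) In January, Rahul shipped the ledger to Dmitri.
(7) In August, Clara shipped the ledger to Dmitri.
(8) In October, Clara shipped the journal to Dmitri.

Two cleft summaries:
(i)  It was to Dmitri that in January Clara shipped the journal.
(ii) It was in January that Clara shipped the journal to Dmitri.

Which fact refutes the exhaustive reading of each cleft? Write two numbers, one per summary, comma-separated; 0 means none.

(i): focus "Dmitri". No fact shares agent = Clara, thing = the journal, setting = in January with a different recipient. 0.
(ii): focus "in January". Looking for agent = Clara, thing = the journal, recipient = Dmitri with some other setting — fact (8) has in October there. Refuted.

0, 8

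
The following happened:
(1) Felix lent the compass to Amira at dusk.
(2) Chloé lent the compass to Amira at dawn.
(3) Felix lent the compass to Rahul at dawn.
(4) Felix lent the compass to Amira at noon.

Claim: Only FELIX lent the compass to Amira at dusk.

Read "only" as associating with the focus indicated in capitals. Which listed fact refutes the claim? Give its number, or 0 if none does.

0

The capitals mark "Felix" as focus. So "only" rules out other agents, with the rest (thing = the compass, recipient = Amira, setting = at dusk) as background.
Every other fact changes something in the background, not just the agent. Nothing refutes the claim.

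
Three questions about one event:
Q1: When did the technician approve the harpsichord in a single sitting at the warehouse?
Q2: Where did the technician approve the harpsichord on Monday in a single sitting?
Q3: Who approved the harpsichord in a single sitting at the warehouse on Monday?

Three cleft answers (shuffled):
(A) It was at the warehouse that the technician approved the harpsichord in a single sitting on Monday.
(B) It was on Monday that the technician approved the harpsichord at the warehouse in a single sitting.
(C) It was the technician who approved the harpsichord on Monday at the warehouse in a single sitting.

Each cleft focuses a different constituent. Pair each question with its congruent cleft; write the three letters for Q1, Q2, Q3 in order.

BAC

Q1 asks about the time; cleft (B) focuses "on Monday", which is the time — so Q1 → B.
Q2 asks about the location; cleft (A) focuses "at the warehouse", which is the location — so Q2 → A.
Q3 asks about the subject (agent); cleft (C) focuses "the technician", which is the subject (agent) — so Q3 → C.
Mapping: Q1→B, Q2→A, Q3→C.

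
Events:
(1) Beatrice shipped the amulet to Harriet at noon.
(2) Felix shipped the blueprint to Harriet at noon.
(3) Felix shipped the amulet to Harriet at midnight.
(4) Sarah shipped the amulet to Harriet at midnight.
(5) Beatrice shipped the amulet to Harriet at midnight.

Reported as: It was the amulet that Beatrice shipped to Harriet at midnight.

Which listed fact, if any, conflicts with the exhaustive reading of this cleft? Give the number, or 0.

0

The cleft puts "the amulet" in focus and presupposes the open proposition with same agent, recipient, setting (Beatrice / Harriet / at midnight).
Exhaustivity: the amulet is the only thing satisfying that background.
Every other fact differs from the presupposition on some backgrounded slot, so none challenges the exhaustivity.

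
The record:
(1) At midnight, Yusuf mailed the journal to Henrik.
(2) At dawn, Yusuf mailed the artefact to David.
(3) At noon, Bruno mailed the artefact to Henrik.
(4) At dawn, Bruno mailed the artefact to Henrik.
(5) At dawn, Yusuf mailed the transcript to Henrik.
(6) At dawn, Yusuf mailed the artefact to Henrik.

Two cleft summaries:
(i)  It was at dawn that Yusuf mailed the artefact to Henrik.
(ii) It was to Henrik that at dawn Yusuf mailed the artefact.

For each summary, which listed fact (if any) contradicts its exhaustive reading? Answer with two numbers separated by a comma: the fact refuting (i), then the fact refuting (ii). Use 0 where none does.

0, 2

Summary (i) focuses "at dawn" (the setting); background Yusuf as agent and the artefact as thing and Henrik as recipient. No fact matches that background with a different setting, so 0.
Summary (ii) focuses "Henrik" (the recipient); background Yusuf as agent and the artefact as thing and at dawn as setting. Fact (2) matches that background with recipient = David — refutes (ii).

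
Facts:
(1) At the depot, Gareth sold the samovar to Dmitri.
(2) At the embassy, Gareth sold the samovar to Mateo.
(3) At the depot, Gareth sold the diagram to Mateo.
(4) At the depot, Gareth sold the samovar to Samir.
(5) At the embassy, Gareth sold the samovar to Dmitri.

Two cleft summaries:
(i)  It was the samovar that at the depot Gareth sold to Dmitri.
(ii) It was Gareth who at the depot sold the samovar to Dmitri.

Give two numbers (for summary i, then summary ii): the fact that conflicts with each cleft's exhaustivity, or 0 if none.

0, 0

(i): focus "the samovar". No fact shares Gareth as agent and Dmitri as recipient and at the depot as setting with a different thing. 0.
(ii): focus "Gareth". No fact shares the samovar as thing and Dmitri as recipient and at the depot as setting with a different agent. 0.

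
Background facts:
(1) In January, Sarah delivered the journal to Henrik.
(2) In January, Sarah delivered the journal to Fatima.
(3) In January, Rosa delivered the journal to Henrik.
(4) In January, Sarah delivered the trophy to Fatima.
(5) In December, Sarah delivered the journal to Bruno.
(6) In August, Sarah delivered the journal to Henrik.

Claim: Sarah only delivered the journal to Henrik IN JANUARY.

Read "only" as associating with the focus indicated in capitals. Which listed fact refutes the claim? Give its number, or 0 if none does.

The capitals mark "in January" as focus. So "only" rules out other settings, with the rest (Sarah as agent and the journal as thing and Henrik as recipient) as background.
Fact (6) matches on Sarah as agent and the journal as thing and Henrik as recipient, but has setting = in August instead. That refutes the claim.

6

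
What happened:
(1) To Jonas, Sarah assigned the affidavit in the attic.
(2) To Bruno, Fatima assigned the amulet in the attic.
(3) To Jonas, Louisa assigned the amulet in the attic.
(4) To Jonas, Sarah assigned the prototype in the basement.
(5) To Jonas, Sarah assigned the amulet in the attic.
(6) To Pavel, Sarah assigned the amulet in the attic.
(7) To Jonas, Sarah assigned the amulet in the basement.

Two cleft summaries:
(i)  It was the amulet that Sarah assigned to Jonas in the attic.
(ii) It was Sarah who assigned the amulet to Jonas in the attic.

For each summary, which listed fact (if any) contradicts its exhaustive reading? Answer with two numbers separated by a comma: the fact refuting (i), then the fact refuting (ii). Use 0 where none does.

(i): focus "the amulet". Looking for same agent, recipient, setting (Sarah / Jonas / in the attic) with some other thing — fact (1) has the affidavit there. Refuted.
(ii): focus "Sarah". Looking for same thing, recipient, setting (the amulet / Jonas / in the attic) with some other agent — fact (3) has Louisa there. Refuted.

1, 3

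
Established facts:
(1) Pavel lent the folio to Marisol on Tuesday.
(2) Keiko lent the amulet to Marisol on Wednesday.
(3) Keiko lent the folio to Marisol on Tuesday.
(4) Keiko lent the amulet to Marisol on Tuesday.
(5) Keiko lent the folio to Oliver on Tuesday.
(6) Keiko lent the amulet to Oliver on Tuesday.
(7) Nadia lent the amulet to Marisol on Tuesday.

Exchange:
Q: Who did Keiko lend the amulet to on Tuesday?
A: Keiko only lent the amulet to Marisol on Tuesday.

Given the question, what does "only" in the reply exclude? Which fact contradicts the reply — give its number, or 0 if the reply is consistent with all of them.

Answering "Who did ... to ...?" puts focus on the recipient — here, "Marisol".
So "only" ranges over recipients; the rest (Keiko as agent and the amulet as thing and on Tuesday as setting) is presupposed.
Fact (6) keeps Keiko as agent and the amulet as thing and on Tuesday as setting but has recipient = Oliver; that refutes the reply.
(Fact (2) would refute a reading with focus on the setting — but that is not what the question asks.)

6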